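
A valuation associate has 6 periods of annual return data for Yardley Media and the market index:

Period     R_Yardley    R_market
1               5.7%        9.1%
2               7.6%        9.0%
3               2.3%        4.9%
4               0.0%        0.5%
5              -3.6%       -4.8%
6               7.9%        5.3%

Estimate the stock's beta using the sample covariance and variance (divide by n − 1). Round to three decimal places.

0.776

Mean R_i = (5.7 + 7.6 + 2.3 + 0.0 − 3.6 + 7.9) / 6 = 3.3167%
Mean R_m = (9.1 + 9.0 + 4.9 + 0.5 − 4.8 + 5.3) / 6 = 4.0000%
Σ(R_i − R̄_i)(R_m − R̄_m) = 111.0900  ⇒  Cov = 111.0900 / 5 = 22.2180
Σ(R_m − R̄_m)² = 143.2000  ⇒  Var(R_m) = 143.2000 / 5 = 28.6400
β = Cov / Var(R_m) = 22.2180 / 28.6400 = 0.7758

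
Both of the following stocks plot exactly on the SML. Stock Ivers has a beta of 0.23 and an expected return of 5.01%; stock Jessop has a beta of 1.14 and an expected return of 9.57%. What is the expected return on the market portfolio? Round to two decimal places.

8.87%

Both satisfy E(R) = R_f + β·MRP, so the slope of the SML is
MRP = (9.57% − 5.01%) / (1.14 − 0.23) = 4.56% / 0.91 = 5.0110%
R_f = E(R_Ivers) − β_Ivers·MRP = 5.01% − 0.23 × 5.0110% = 3.8575%
E(R_m) = R_f + MRP = 3.8575% + 5.0110% = 8.87%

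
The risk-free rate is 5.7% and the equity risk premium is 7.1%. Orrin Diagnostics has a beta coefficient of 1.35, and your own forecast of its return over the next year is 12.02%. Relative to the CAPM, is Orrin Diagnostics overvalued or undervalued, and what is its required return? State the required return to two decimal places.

Overvalued; required return 15.29%

Required return = R_f + β·MRP = 5.7% + 1.35 × 7.1% = 15.29%
Forecast 12.02% < required 15.29% → the stock plots below the SML → overvalued.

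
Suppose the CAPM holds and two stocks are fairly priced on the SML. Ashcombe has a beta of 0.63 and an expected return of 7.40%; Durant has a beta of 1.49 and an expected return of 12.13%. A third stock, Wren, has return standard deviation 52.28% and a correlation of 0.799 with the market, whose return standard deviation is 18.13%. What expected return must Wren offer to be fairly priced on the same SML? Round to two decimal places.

MRP = (12.13% − 7.40%) / (1.49 − 0.63) = 5.5000%
R_f = 7.40% − 0.63 × 5.5000% = 3.9350%
β_Wren = ρ·σ_i/σ_m = 0.799 × 52.28 / 18.13 = 2.3040
E(R_Wren) = R_f + β × MRP = 3.9350% + 2.3040 × 5.5000% = 16.61%

16.61%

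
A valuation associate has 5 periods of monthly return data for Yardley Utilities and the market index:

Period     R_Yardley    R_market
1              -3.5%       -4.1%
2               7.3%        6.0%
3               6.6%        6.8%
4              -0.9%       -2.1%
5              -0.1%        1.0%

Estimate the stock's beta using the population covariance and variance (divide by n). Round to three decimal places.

Mean R_i = (-3.5 + 7.3 + 6.6 − 0.9 − 0.1) / 5 = 1.8800%
Mean R_m = (-4.1 + 6.0 + 6.8 − 2.1 + 1.0) / 5 = 1.5200%
Σ(R_i − R̄_i)(R_m − R̄_m) = 90.5320  ⇒  Cov = 90.5320 / 5 = 18.1064
Σ(R_m − R̄_m)² = 92.9080  ⇒  Var(R_m) = 92.9080 / 5 = 18.5816
β = Cov / Var(R_m) = 18.1064 / 18.5816 = 0.9744

0.974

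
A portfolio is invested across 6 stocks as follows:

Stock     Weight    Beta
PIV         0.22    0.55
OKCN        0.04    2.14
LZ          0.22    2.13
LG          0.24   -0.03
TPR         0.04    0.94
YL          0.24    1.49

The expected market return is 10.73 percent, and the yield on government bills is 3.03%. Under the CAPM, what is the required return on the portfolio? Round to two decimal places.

11.22%

β_P = Σ w_i β_i = 0.22×0.55 + 0.04×2.14 + 0.22×2.13 + 0.24×-0.03 + 0.04×0.94 + 0.24×1.49 = 1.0632
MRP = 10.73% − 3.03% = 7.70%
E(R_P) = R_f + β_P × MRP = 3.03% + 1.0632 × 7.70% = 11.22%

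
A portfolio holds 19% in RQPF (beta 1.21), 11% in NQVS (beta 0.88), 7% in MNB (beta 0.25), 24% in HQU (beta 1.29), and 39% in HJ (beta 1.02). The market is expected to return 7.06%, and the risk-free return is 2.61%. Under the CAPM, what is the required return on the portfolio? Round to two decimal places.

β_P = Σ w_i β_i = 0.19×1.21 + 0.11×0.88 + 0.07×0.25 + 0.24×1.29 + 0.39×1.02 = 1.0516
MRP = 7.06% − 2.61% = 4.45%
E(R_P) = R_f + β_P × MRP = 2.61% + 1.0516 × 4.45% = 7.29%

7.29%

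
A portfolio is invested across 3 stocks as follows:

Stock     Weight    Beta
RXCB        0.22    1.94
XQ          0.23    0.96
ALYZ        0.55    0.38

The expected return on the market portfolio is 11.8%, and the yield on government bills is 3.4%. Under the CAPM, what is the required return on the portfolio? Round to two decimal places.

β_P = Σ w_i β_i = 0.22×1.94 + 0.23×0.96 + 0.55×0.38 = 0.8566
MRP = 11.8% − 3.4% = 8.40%
E(R_P) = R_f + β_P × MRP = 3.4% + 0.8566 × 8.4% = 10.60%

10.60%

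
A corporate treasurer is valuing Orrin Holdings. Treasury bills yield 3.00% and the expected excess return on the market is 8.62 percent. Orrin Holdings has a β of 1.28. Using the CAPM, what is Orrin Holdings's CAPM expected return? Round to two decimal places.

E(R) = R_f + β × MRP = 3.00% + 1.28 × 8.62% = 14.03%

14.03%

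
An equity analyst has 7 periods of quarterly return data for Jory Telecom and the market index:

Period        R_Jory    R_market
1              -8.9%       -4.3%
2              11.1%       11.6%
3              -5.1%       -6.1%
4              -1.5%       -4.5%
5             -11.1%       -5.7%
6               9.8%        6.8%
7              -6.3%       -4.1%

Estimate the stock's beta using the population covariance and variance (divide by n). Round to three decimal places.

1.165

Mean R_i = (-8.9 + 11.1 − 5.1 − 1.5 − 11.1 + 9.8 − 6.3) / 7 = -1.7143%
Mean R_m = (-4.3 + 11.6 − 6.1 − 4.5 − 5.7 + 6.8 − 4.1) / 7 = -0.9000%
Σ(R_i − R̄_i)(R_m − R̄_m) = 349.8300  ⇒  Cov = 349.8300 / 7 = 49.9757
Σ(R_m − R̄_m)² = 300.3800  ⇒  Var(R_m) = 300.3800 / 7 = 42.9114
β = Cov / Var(R_m) = 49.9757 / 42.9114 = 1.1646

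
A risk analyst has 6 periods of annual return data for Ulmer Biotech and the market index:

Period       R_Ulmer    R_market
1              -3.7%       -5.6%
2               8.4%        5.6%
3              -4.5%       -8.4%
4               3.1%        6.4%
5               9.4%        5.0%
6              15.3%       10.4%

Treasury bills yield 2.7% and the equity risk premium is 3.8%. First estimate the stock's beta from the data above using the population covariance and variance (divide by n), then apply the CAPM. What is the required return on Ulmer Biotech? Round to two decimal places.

Mean R_i = (-3.7 + 8.4 − 4.5 + 3.1 + 9.4 + 15.3) / 6 = 4.6667%
Mean R_m = (-5.6 + 5.6 − 8.4 + 6.4 + 5.0 + 10.4) / 6 = 2.2333%
Σ(R_i − R̄_i)(R_m − R̄_m) = 268.9867  ⇒  Cov = 268.9867 / 6 = 44.8311
Σ(R_m − R̄_m)² = 277.4733  ⇒  Var(R_m) = 277.4733 / 6 = 46.2456
β = Cov / Var(R_m) = 44.8311 / 46.2456 = 0.9694
E(R) = R_f + β × MRP = 2.7% + 0.9694 × 3.8% = 6.38%

6.38%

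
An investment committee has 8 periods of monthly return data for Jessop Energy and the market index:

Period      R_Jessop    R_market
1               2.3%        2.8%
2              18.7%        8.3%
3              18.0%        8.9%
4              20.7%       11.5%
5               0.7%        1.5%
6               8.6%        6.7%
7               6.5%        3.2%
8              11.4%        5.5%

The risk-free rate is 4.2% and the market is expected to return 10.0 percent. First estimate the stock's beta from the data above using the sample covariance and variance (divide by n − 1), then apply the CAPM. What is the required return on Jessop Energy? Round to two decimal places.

16.52%

Mean R_i = (2.3 + 18.7 + 18.0 + 20.7 + 0.7 + 8.6 + 6.5 + 11.4) / 8 = 10.8625%
Mean R_m = (2.8 + 8.3 + 8.9 + 11.5 + 1.5 + 6.7 + 3.2 + 5.5) / 8 = 6.0500%
Σ(R_i − R̄_i)(R_m − R̄_m) = 176.3250  ⇒  Cov = 176.3250 / 7 = 25.1893
Σ(R_m − R̄_m)² = 83.0000  ⇒  Var(R_m) = 83.0000 / 7 = 11.8571
β = Cov / Var(R_m) = 25.1893 / 11.8571 = 2.1244
MRP = 10.0% − 4.2% = 5.80%
E(R) = R_f + β × MRP = 4.2% + 2.1244 × 5.8% = 16.52%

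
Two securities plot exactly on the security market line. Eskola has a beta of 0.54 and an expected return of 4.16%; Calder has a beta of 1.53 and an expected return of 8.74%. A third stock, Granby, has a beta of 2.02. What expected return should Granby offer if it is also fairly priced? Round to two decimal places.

MRP (SML slope) = (8.74% − 4.16%) / (1.53 − 0.54) = 4.58% / 0.99 = 4.6263%
R_f (intercept) = 4.16% − 0.54 × 4.6263% = 1.6618%
E(R_Granby) = R_f + β × MRP = 1.6618% + 2.02 × 4.6263% = 11.01%

11.01%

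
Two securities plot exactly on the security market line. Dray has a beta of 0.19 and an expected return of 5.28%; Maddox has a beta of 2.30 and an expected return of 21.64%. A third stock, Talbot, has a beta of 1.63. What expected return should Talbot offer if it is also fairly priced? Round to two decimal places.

16.45%

MRP (SML slope) = (21.64% − 5.28%) / (2.30 − 0.19) = 16.36% / 2.11 = 7.7536%
R_f (intercept) = 5.28% − 0.19 × 7.7536% = 3.8068%
E(R_Talbot) = R_f + β × MRP = 3.8068% + 1.63 × 7.7536% = 16.45%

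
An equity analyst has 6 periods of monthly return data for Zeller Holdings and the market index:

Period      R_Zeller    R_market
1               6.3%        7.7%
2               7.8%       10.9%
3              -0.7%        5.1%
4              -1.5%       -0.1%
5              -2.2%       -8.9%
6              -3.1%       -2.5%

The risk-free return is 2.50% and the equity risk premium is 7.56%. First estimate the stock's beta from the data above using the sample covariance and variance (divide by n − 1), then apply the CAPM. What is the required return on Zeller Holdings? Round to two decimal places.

Mean R_i = (6.3 + 7.8 − 0.7 − 1.5 − 2.2 − 3.1) / 6 = 1.1000%
Mean R_m = (7.7 + 10.9 + 5.1 − 0.1 − 8.9 − 2.5) / 6 = 2.0333%
Σ(R_i − R̄_i)(R_m − R̄_m) = 144.0200  ⇒  Cov = 144.0200 / 5 = 28.8040
Σ(R_m − R̄_m)² = 264.7733  ⇒  Var(R_m) = 264.7733 / 5 = 52.9547
β = Cov / Var(R_m) = 28.8040 / 52.9547 = 0.5439
E(R) = R_f + β × MRP = 2.50% + 0.5439 × 7.56% = 6.61%

6.61%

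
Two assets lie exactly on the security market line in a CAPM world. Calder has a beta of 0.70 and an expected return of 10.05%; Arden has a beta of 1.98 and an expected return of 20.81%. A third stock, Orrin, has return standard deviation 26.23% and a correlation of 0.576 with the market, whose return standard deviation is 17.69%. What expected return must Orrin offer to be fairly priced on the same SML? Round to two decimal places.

11.35%

MRP = (20.81% − 10.05%) / (1.98 − 0.70) = 8.4063%
R_f = 10.05% − 0.70 × 8.4063% = 4.1656%
β_Orrin = ρ·σ_i/σ_m = 0.576 × 26.23 / 17.69 = 0.8541
E(R_Orrin) = R_f + β × MRP = 4.1656% + 0.8541 × 8.4063% = 11.35%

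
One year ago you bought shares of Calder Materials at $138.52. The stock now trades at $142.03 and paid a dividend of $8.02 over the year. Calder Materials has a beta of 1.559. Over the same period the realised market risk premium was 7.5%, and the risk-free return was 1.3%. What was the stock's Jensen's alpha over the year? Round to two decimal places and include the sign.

Realised HPR = (P1 + D1 − P0) / P0 = (142.03 + 8.02 − 138.52) / 138.52 = 11.53 / 138.52 = 8.3237%
CAPM required = R_f + β·MRP = 1.3% + 1.559 × 7.5% = 12.9925%
α = realised − required = 8.3237% − 12.9925% = -4.67%

-4.67%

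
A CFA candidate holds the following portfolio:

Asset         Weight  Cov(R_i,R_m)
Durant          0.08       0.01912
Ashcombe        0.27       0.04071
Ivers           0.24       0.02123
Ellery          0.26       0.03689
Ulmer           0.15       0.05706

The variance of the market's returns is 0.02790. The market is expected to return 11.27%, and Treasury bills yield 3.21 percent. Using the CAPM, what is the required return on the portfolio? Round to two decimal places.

13.54%

β_Durant = 0.01912 / 0.02790 = 0.6853
β_Ashcombe = 0.04071 / 0.02790 = 1.4591
β_Ivers = 0.02123 / 0.02790 = 0.7609
β_Ellery = 0.03689 / 0.02790 = 1.3222
β_Ulmer = 0.05706 / 0.02790 = 2.0452
β_P = Σ w_i β_i = 0.08×0.6853 + 0.27×1.4591 + 0.24×0.7609 + 0.26×1.3222 + 0.15×2.0452 = 1.2819
MRP = 11.27% − 3.21% = 8.06%
E(R_P) = R_f + β_P × MRP = 3.21% + 1.2819 × 8.06% = 13.54%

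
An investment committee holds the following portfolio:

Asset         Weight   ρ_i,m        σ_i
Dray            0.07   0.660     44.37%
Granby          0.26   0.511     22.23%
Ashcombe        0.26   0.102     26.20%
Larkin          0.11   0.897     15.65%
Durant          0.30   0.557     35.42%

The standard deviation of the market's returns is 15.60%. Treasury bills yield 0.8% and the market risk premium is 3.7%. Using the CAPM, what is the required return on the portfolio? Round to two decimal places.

3.92%

β_Dray = 0.660 × 44.37% / 15.60% = 1.8772
β_Granby = 0.511 × 22.23% / 15.60% = 0.7282
β_Ashcombe = 0.102 × 26.20% / 15.60% = 0.1713
β_Larkin = 0.897 × 15.65% / 15.60% = 0.8999
β_Durant = 0.557 × 35.42% / 15.60% = 1.2647
β_P = Σ w_i β_i = 0.07×1.8772 + 0.26×0.7282 + 0.26×0.1713 + 0.11×0.8999 + 0.30×1.2647 = 0.8437
E(R_P) = R_f + β_P × MRP = 0.8% + 0.8437 × 3.7% = 3.92%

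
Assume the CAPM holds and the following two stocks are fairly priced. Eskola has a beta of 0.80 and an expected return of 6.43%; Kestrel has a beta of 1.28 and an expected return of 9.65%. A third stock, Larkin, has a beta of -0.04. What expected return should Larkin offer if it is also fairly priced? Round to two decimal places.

0.80%

MRP (SML slope) = (9.65% − 6.43%) / (1.28 − 0.80) = 3.22% / 0.48 = 6.7083%
R_f (intercept) = 6.43% − 0.80 × 6.7083% = 1.0634%
E(R_Larkin) = R_f + β × MRP = 1.0634% + -0.04 × 6.7083% = 0.80%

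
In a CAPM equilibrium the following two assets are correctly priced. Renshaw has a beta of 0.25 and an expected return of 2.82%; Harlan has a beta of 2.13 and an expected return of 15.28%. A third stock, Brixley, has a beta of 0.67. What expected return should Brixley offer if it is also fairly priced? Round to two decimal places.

MRP (SML slope) = (15.28% − 2.82%) / (2.13 − 0.25) = 12.46% / 1.88 = 6.6277%
R_f (intercept) = 2.82% − 0.25 × 6.6277% = 1.1631%
E(R_Brixley) = R_f + β × MRP = 1.1631% + 0.67 × 6.6277% = 5.60%

5.60%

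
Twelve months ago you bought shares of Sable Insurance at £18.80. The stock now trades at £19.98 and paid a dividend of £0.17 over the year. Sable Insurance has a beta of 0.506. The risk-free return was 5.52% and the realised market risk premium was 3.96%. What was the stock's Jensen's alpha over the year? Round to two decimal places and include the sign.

Realised HPR = (P1 + D1 − P0) / P0 = (19.98 + 0.17 − 18.80) / 18.80 = 1.35 / 18.80 = 7.1809%
CAPM required = R_f + β·MRP = 5.52% + 0.506 × 3.96% = 7.52376%
α = realised − required = 7.1809% − 7.52376% = -0.34%

-0.34%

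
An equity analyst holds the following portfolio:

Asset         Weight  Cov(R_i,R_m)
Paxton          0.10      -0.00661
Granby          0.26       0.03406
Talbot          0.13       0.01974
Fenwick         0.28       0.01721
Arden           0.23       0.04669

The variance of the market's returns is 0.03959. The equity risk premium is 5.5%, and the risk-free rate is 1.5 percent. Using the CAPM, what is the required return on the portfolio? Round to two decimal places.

5.16%

β_Paxton = -0.00661 / 0.03959 = -0.1670
β_Granby = 0.03406 / 0.03959 = 0.8603
β_Talbot = 0.01974 / 0.03959 = 0.4986
β_Fenwick = 0.01721 / 0.03959 = 0.4347
β_Arden = 0.04669 / 0.03959 = 1.1793
β_P = Σ w_i β_i = 0.10×-0.1670 + 0.26×0.8603 + 0.13×0.4986 + 0.28×0.4347 + 0.23×1.1793 = 0.6648
E(R_P) = R_f + β_P × MRP = 1.5% + 0.6648 × 5.5% = 5.16%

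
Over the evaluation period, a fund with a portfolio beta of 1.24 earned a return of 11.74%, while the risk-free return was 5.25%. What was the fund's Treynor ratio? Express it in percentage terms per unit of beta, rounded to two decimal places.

Treynor = (R_P − R_f) / β_P = (11.74% − 5.25%) / 1.2400 = 6.49% / 1.2400 = 5.23%

5.23%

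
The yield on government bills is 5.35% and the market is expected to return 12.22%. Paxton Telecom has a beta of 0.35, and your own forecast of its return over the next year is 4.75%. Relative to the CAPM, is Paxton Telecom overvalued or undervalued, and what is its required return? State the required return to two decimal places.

Overvalued; required return 7.75%

MRP = 12.22% − 5.35% = 6.87%
Required return = R_f + β·MRP = 5.35% + 0.35 × 6.87% = 7.75%
Forecast 4.75% < required 7.75% → the stock plots below the SML → overvalued.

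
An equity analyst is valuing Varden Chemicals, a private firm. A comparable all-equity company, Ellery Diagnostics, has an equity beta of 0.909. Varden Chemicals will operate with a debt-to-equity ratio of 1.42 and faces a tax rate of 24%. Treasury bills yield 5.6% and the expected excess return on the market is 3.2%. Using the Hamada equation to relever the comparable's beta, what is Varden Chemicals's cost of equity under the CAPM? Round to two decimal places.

11.65%

β_L = β_U × [1 + (1 − t)(D/E)] = 0.909 × [1 + (1 − 0.24) × 1.42]
    = 0.909 × [1 + 0.76 × 1.42] = 0.909 × 2.0792 = 1.8900
E(R) = R_f + β_L × MRP = 5.6% + 1.8900 × 3.2% = 11.65%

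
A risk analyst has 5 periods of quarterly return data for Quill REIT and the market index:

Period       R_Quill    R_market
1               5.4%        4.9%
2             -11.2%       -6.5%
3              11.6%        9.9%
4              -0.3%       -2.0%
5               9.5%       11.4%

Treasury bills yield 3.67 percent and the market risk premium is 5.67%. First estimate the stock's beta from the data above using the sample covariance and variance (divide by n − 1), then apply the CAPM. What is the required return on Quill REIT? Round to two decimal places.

10.17%

Mean R_i = (5.4 − 11.2 + 11.6 − 0.3 + 9.5) / 5 = 3.0000%
Mean R_m = (4.9 − 6.5 + 9.9 − 2.0 + 11.4) / 5 = 3.5400%
Σ(R_i − R̄_i)(R_m − R̄_m) = 269.9000  ⇒  Cov = 269.9000 / 4 = 67.4750
Σ(R_m − R̄_m)² = 235.5720  ⇒  Var(R_m) = 235.5720 / 4 = 58.8930
β = Cov / Var(R_m) = 67.4750 / 58.8930 = 1.1457
E(R) = R_f + β × MRP = 3.67% + 1.1457 × 5.67% = 10.17%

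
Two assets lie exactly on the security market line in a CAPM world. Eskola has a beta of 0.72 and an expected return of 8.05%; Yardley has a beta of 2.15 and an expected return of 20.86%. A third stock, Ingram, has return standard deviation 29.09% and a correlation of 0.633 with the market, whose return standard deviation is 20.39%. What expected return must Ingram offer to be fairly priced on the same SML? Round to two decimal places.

MRP = (20.86% − 8.05%) / (2.15 − 0.72) = 8.9580%
R_f = 8.05% − 0.72 × 8.9580% = 1.6002%
β_Ingram = ρ·σ_i/σ_m = 0.633 × 29.09 / 20.39 = 0.9031
E(R_Ingram) = R_f + β × MRP = 1.6002% + 0.9031 × 8.9580% = 9.69%

9.69%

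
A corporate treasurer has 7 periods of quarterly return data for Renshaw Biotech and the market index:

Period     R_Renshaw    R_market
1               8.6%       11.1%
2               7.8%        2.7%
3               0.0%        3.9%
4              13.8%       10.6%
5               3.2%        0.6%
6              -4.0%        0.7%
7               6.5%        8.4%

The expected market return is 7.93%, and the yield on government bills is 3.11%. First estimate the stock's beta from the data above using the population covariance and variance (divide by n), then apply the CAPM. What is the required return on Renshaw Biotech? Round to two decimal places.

7.87%

Mean R_i = (8.6 + 7.8 + 0.0 + 13.8 + 3.2 − 4.0 + 6.5) / 7 = 5.1286%
Mean R_m = (11.1 + 2.7 + 3.9 + 10.6 + 0.6 + 0.7 + 8.4) / 7 = 5.4286%
Σ(R_i − R̄_i)(R_m − R̄_m) = 121.6343  ⇒  Cov = 121.6343 / 7 = 17.3763
Σ(R_m − R̄_m)² = 123.1943  ⇒  Var(R_m) = 123.1943 / 7 = 17.5992
β = Cov / Var(R_m) = 17.3763 / 17.5992 = 0.9873
MRP = 7.93% − 3.11% = 4.82%
E(R) = R_f + β × MRP = 3.11% + 0.9873 × 4.82% = 7.87%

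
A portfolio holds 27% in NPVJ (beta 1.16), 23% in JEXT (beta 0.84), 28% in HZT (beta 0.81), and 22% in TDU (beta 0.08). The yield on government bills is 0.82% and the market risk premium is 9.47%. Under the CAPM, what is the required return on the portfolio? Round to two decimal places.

β_P = Σ w_i β_i = 0.27×1.16 + 0.23×0.84 + 0.28×0.81 + 0.22×0.08 = 0.7508
E(R_P) = R_f + β_P × MRP = 0.82% + 0.7508 × 9.47% = 7.93%

7.93%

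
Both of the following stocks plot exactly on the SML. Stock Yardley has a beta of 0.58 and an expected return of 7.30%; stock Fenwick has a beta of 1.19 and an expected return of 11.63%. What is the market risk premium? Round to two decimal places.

7.10%

Both satisfy E(R) = R_f + β·MRP, so the slope of the SML is
MRP = (11.63% − 7.30%) / (1.19 − 0.58) = 4.33% / 0.61 = 7.0984%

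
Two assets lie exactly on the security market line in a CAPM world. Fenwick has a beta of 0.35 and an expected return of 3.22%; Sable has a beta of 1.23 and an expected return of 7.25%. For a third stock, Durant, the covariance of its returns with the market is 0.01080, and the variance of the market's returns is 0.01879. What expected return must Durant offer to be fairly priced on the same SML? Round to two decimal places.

4.25%

MRP = (7.25% − 3.22%) / (1.23 − 0.35) = 4.5795%
R_f = 3.22% − 0.35 × 4.5795% = 1.6172%
β_Durant = Cov / Var(R_m) = 0.01080 / 0.01879 = 0.5748
E(R_Durant) = R_f + β × MRP = 1.6172% + 0.5748 × 4.5795% = 4.25%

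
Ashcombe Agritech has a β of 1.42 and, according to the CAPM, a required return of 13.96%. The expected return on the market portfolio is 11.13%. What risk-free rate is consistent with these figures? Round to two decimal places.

E(R) = R_f + β(E(R_m) − R_f) = R_f(1 − β) + β·E(R_m)
13.96% = R_f × (1 − 1.42) + 1.42 × 11.13%
13.96% = R_f × -0.42 + 15.8046%
R_f = (13.96% − 15.8046%) / -0.42 = 4.39%

4.39%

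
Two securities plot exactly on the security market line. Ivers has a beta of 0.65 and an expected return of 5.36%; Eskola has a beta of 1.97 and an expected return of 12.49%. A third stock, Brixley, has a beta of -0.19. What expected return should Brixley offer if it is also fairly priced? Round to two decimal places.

0.82%

MRP (SML slope) = (12.49% − 5.36%) / (1.97 − 0.65) = 7.13% / 1.32 = 5.4015%
R_f (intercept) = 5.36% − 0.65 × 5.4015% = 1.8490%
E(R_Brixley) = R_f + β × MRP = 1.8490% + -0.19 × 5.4015% = 0.82%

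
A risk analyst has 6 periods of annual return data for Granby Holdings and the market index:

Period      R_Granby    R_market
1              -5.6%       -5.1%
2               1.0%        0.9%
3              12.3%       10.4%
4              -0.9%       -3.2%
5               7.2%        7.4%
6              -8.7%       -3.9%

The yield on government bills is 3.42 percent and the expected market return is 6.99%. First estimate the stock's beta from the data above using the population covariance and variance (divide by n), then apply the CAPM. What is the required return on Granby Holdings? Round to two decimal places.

Mean R_i = (-5.6 + 1.0 + 12.3 − 0.9 + 7.2 − 8.7) / 6 = 0.8833%
Mean R_m = (-5.1 + 0.9 + 10.4 − 3.2 + 7.4 − 3.9) / 6 = 1.0833%
Σ(R_i − R̄_i)(R_m − R̄_m) = 241.7283  ⇒  Cov = 241.7283 / 6 = 40.2881
Σ(R_m − R̄_m)² = 208.1483  ⇒  Var(R_m) = 208.1483 / 6 = 34.6914
β = Cov / Var(R_m) = 40.2881 / 34.6914 = 1.1613
MRP = 6.99% − 3.42% = 3.57%
E(R) = R_f + β × MRP = 3.42% + 1.1613 × 3.57% = 7.57%

7.57%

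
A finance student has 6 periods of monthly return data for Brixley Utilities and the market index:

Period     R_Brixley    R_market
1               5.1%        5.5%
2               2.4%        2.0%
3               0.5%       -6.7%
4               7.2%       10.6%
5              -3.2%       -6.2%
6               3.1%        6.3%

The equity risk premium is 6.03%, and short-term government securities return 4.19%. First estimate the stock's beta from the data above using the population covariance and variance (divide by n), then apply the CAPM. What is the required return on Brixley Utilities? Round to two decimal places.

7.02%

Mean R_i = (5.1 + 2.4 + 0.5 + 7.2 − 3.2 + 3.1) / 6 = 2.5167%
Mean R_m = (5.5 + 2.0 − 6.7 + 10.6 − 6.2 + 6.3) / 6 = 1.9167%
Σ(R_i − R̄_i)(R_m − R̄_m) = 116.2483  ⇒  Cov = 116.2483 / 6 = 19.3747
Σ(R_m − R̄_m)² = 247.5883  ⇒  Var(R_m) = 247.5883 / 6 = 41.2647
β = Cov / Var(R_m) = 19.3747 / 41.2647 = 0.4695
E(R) = R_f + β × MRP = 4.19% + 0.4695 × 6.03% = 7.02%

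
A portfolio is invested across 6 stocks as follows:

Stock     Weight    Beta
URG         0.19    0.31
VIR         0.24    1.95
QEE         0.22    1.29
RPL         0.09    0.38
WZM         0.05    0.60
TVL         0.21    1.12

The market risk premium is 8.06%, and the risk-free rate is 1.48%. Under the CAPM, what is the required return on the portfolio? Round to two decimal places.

β_P = Σ w_i β_i = 0.19×0.31 + 0.24×1.95 + 0.22×1.29 + 0.09×0.38 + 0.05×0.60 + 0.21×1.12 = 1.1101
E(R_P) = R_f + β_P × MRP = 1.48% + 1.1101 × 8.06% = 10.43%

10.43%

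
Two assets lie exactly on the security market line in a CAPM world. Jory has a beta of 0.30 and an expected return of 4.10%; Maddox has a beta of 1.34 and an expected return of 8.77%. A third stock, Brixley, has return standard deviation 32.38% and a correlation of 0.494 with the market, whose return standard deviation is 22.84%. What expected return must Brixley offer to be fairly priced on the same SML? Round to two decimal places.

5.90%

MRP = (8.77% − 4.10%) / (1.34 − 0.30) = 4.4904%
R_f = 4.10% − 0.30 × 4.4904% = 2.7529%
β_Brixley = ρ·σ_i/σ_m = 0.494 × 32.38 / 22.84 = 0.7003
E(R_Brixley) = R_f + β × MRP = 2.7529% + 0.7003 × 4.4904% = 5.90%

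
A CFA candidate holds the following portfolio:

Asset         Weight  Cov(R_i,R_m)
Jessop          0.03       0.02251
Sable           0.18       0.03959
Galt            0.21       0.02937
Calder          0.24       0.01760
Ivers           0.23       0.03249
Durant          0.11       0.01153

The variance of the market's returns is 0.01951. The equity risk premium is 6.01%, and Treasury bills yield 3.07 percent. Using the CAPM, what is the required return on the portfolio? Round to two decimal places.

β_Jessop = 0.02251 / 0.01951 = 1.1538
β_Sable = 0.03959 / 0.01951 = 2.0292
β_Galt = 0.02937 / 0.01951 = 1.5054
β_Calder = 0.01760 / 0.01951 = 0.9021
β_Ivers = 0.03249 / 0.01951 = 1.6653
β_Durant = 0.01153 / 0.01951 = 0.5910
β_P = Σ w_i β_i = 0.03×1.1538 + 0.18×2.0292 + 0.21×1.5054 + 0.24×0.9021 + 0.23×1.6653 + 0.11×0.5910 = 1.3805
E(R_P) = R_f + β_P × MRP = 3.07% + 1.3805 × 6.01% = 11.37%

11.37%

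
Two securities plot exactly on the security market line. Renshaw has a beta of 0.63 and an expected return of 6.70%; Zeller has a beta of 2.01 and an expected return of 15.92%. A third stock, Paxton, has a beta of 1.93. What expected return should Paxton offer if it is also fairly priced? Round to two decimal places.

MRP (SML slope) = (15.92% − 6.70%) / (2.01 − 0.63) = 9.22% / 1.38 = 6.6812%
R_f (intercept) = 6.70% − 0.63 × 6.6812% = 2.4908%
E(R_Paxton) = R_f + β × MRP = 2.4908% + 1.93 × 6.6812% = 15.39%

15.39%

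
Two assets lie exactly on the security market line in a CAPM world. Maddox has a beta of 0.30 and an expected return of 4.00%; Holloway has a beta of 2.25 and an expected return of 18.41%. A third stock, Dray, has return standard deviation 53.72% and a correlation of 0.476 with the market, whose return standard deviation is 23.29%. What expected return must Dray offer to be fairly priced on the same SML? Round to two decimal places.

9.90%

MRP = (18.41% − 4.00%) / (2.25 − 0.30) = 7.3897%
R_f = 4.00% − 0.30 × 7.3897% = 1.7831%
β_Dray = ρ·σ_i/σ_m = 0.476 × 53.72 / 23.29 = 1.0979
E(R_Dray) = R_f + β × MRP = 1.7831% + 1.0979 × 7.3897% = 9.90%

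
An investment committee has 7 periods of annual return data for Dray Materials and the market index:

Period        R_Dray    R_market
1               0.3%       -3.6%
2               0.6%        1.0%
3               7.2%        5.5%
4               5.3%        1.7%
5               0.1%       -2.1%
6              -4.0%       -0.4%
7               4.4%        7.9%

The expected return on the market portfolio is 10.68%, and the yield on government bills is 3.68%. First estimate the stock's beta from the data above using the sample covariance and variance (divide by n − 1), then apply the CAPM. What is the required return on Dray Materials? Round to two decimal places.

8.20%

Mean R_i = (0.3 + 0.6 + 7.2 + 5.3 + 0.1 − 4.0 + 4.4) / 7 = 1.9857%
Mean R_m = (-3.6 + 1.0 + 5.5 + 1.7 − 2.1 − 0.4 + 7.9) / 7 = 1.4286%
Σ(R_i − R̄_i)(R_m − R̄_m) = 64.4229  ⇒  Cov = 64.4229 / 6 = 10.7372
Σ(R_m − R̄_m)² = 99.7943  ⇒  Var(R_m) = 99.7943 / 6 = 16.6324
β = Cov / Var(R_m) = 10.7372 / 16.6324 = 0.6456
MRP = 10.68% − 3.68% = 7.00%
E(R) = R_f + β × MRP = 3.68% + 0.6456 × 7.00% = 8.20%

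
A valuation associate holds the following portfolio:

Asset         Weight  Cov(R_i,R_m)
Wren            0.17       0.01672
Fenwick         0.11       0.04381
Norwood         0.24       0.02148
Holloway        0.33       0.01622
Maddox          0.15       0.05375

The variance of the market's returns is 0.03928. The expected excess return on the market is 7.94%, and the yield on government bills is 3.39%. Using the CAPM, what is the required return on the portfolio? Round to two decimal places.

8.69%

β_Wren = 0.01672 / 0.03928 = 0.4257
β_Fenwick = 0.04381 / 0.03928 = 1.1153
β_Norwood = 0.02148 / 0.03928 = 0.5468
β_Holloway = 0.01622 / 0.03928 = 0.4129
β_Maddox = 0.05375 / 0.03928 = 1.3684
β_P = Σ w_i β_i = 0.17×0.4257 + 0.11×1.1153 + 0.24×0.5468 + 0.33×0.4129 + 0.15×1.3684 = 0.6678
E(R_P) = R_f + β_P × MRP = 3.39% + 0.6678 × 7.94% = 8.69%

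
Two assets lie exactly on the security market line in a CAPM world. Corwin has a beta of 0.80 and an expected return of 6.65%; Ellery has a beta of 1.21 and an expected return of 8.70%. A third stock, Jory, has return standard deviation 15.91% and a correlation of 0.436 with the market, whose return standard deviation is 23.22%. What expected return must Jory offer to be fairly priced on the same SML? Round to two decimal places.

MRP = (8.70% − 6.65%) / (1.21 − 0.80) = 5.0000%
R_f = 6.65% − 0.80 × 5.0000% = 2.6500%
β_Jory = ρ·σ_i/σ_m = 0.436 × 15.91 / 23.22 = 0.2987
E(R_Jory) = R_f + β × MRP = 2.6500% + 0.2987 × 5.0000% = 4.14%

4.14%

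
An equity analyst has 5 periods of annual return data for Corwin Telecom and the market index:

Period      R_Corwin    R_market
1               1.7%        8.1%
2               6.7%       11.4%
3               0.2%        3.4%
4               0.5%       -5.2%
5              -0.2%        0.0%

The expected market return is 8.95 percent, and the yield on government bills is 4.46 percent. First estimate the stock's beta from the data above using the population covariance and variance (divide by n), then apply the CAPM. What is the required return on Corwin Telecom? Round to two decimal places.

Mean R_i = (1.7 + 6.7 + 0.2 + 0.5 − 0.2) / 5 = 1.7800%
Mean R_m = (8.1 + 11.4 + 3.4 − 5.2 + 0.0) / 5 = 3.5400%
Σ(R_i − R̄_i)(R_m − R̄_m) = 56.7240  ⇒  Cov = 56.7240 / 5 = 11.3448
Σ(R_m − R̄_m)² = 171.5120  ⇒  Var(R_m) = 171.5120 / 5 = 34.3024
β = Cov / Var(R_m) = 11.3448 / 34.3024 = 0.3307
MRP = 8.95% − 4.46% = 4.49%
E(R) = R_f + β × MRP = 4.46% + 0.3307 × 4.49% = 5.94%

5.94%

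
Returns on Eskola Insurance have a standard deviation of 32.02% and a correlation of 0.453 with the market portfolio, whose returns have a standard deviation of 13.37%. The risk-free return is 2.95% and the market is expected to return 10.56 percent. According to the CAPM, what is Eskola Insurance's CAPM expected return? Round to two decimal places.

β = ρ × σ_i / σ_m = 0.453 × 32.02% / 13.37% = 1.0849
MRP = 10.56% − 2.95% = 7.61%
E(R) = 2.95% + 1.0849 × 7.61% = 11.21%

11.21%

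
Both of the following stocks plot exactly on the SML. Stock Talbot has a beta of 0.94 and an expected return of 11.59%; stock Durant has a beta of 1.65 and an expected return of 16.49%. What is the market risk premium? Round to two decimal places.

6.90%

Both satisfy E(R) = R_f + β·MRP, so the slope of the SML is
MRP = (16.49% − 11.59%) / (1.65 − 0.94) = 4.90% / 0.71 = 6.9014%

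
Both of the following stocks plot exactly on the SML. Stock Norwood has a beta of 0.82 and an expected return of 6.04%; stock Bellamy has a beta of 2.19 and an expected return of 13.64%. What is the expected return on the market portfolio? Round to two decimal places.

Both satisfy E(R) = R_f + β·MRP, so the slope of the SML is
MRP = (13.64% − 6.04%) / (2.19 − 0.82) = 7.60% / 1.37 = 5.5474%
R_f = E(R_Norwood) − β_Norwood·MRP = 6.04% − 0.82 × 5.5474% = 1.4911%
E(R_m) = R_f + MRP = 1.4911% + 5.5474% = 7.04%

7.04%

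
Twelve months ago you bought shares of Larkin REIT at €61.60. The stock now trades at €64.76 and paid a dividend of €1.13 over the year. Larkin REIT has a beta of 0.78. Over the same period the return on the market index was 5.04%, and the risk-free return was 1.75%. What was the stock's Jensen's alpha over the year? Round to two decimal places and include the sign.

Realised HPR = (P1 + D1 − P0) / P0 = (64.76 + 1.13 − 61.60) / 61.60 = 4.29 / 61.60 = 6.9643%
MRP = 5.04% − 1.75% = 3.29%
CAPM required = R_f + β·MRP = 1.75% + 0.78 × 3.29% = 4.3162%
α = realised − required = 6.9643% − 4.3162% = +2.65%

+2.65%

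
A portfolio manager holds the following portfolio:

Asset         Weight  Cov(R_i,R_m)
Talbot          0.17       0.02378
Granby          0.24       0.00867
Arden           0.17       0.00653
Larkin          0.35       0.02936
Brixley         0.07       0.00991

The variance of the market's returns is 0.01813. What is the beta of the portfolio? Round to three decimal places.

1.004

β_Talbot = 0.02378 / 0.01813 = 1.3116
β_Granby = 0.00867 / 0.01813 = 0.4782
β_Arden = 0.00653 / 0.01813 = 0.3602
β_Larkin = 0.02936 / 0.01813 = 1.6194
β_Brixley = 0.00991 / 0.01813 = 0.5466
β_P = Σ w_i β_i = 0.17×1.3116 + 0.24×0.4782 + 0.17×0.3602 + 0.35×1.6194 + 0.07×0.5466 = 1.0040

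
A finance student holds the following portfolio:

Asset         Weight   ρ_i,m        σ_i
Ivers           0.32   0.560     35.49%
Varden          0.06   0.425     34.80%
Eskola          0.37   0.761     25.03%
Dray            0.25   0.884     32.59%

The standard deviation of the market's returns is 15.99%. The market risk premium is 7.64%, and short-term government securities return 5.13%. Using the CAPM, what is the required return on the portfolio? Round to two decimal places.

β_Ivers = 0.560 × 35.49% / 15.99% = 1.2429
β_Varden = 0.425 × 34.80% / 15.99% = 0.9250
β_Eskola = 0.761 × 25.03% / 15.99% = 1.1912
β_Dray = 0.884 × 32.59% / 15.99% = 1.8017
β_P = Σ w_i β_i = 0.32×1.2429 + 0.06×0.9250 + 0.37×1.1912 + 0.25×1.8017 = 1.3444
E(R_P) = R_f + β_P × MRP = 5.13% + 1.3444 × 7.64% = 15.40%

15.40%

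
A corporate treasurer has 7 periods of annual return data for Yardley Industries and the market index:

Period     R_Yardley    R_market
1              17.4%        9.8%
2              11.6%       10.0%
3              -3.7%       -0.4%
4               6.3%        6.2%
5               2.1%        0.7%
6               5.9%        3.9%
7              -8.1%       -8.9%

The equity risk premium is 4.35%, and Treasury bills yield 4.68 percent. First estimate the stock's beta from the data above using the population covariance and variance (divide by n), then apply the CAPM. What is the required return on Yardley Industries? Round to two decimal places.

Mean R_i = (17.4 + 11.6 − 3.7 + 6.3 + 2.1 + 5.9 − 8.1) / 7 = 4.5000%
Mean R_m = (9.8 + 10.0 − 0.4 + 6.2 + 0.7 + 3.9 − 8.9) / 7 = 3.0429%
Σ(R_i − R̄_i)(R_m − R̄_m) = 327.7800  ⇒  Cov = 327.7800 / 7 = 46.8257
Σ(R_m − R̄_m)² = 264.7371  ⇒  Var(R_m) = 264.7371 / 7 = 37.8196
β = Cov / Var(R_m) = 46.8257 / 37.8196 = 1.2381
E(R) = R_f + β × MRP = 4.68% + 1.2381 × 4.35% = 10.07%

10.07%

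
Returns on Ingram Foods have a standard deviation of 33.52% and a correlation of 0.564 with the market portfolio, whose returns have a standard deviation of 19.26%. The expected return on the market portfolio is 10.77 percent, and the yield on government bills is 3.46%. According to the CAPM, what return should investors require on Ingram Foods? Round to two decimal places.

β = ρ × σ_i / σ_m = 0.564 × 33.52% / 19.26% = 0.9816
MRP = 10.77% − 3.46% = 7.31%
E(R) = 3.46% + 0.9816 × 7.31% = 10.64%

10.64%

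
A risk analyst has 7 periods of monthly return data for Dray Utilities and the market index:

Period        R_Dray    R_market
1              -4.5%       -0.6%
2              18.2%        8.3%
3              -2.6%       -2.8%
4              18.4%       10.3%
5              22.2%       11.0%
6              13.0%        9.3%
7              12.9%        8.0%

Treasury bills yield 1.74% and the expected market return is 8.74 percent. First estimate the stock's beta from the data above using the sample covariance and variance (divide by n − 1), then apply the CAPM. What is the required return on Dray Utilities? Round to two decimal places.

14.52%

Mean R_i = (-4.5 + 18.2 − 2.6 + 18.4 + 22.2 + 13.0 + 12.9) / 7 = 11.0857%
Mean R_m = (-0.6 + 8.3 − 2.8 + 10.3 + 11.0 + 9.3 + 8.0) / 7 = 6.2143%
Σ(R_i − R̄_i)(R_m − R̄_m) = 336.6314  ⇒  Cov = 336.6314 / 6 = 56.1052
Σ(R_m − R̄_m)² = 184.3486  ⇒  Var(R_m) = 184.3486 / 6 = 30.7248
β = Cov / Var(R_m) = 56.1052 / 30.7248 = 1.8261
MRP = 8.74% − 1.74% = 7.00%
E(R) = R_f + β × MRP = 1.74% + 1.8261 × 7.00% = 14.52%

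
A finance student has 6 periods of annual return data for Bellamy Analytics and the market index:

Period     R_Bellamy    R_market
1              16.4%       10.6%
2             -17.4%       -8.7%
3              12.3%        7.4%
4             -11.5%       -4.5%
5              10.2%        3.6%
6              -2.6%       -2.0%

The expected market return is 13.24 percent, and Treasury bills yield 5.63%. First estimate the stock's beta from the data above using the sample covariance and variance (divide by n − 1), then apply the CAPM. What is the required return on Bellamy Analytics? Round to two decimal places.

19.61%

Mean R_i = (16.4 − 17.4 + 12.3 − 11.5 + 10.2 − 2.6) / 6 = 1.2333%
Mean R_m = (10.6 − 8.7 + 7.4 − 4.5 + 3.6 − 2.0) / 6 = 1.0667%
Σ(R_i − R̄_i)(R_m − R̄_m) = 502.0167  ⇒  Cov = 502.0167 / 5 = 100.4033
Σ(R_m − R̄_m)² = 273.1933  ⇒  Var(R_m) = 273.1933 / 5 = 54.6387
β = Cov / Var(R_m) = 100.4033 / 54.6387 = 1.8376
MRP = 13.24% − 5.63% = 7.61%
E(R) = R_f + β × MRP = 5.63% + 1.8376 × 7.61% = 19.61%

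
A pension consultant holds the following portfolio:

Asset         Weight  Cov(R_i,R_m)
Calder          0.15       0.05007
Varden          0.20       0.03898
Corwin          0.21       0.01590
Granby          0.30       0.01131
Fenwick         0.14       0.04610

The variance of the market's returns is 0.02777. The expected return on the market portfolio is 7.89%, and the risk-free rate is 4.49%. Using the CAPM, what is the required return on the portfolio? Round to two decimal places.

β_Calder = 0.05007 / 0.02777 = 1.8030
β_Varden = 0.03898 / 0.02777 = 1.4037
β_Corwin = 0.01590 / 0.02777 = 0.5726
β_Granby = 0.01131 / 0.02777 = 0.4073
β_Fenwick = 0.04610 / 0.02777 = 1.6601
β_P = Σ w_i β_i = 0.15×1.8030 + 0.20×1.4037 + 0.21×0.5726 + 0.30×0.4073 + 0.14×1.6601 = 1.0260
MRP = 7.89% − 4.49% = 3.40%
E(R_P) = R_f + β_P × MRP = 4.49% + 1.0260 × 3.40% = 7.98%

7.98%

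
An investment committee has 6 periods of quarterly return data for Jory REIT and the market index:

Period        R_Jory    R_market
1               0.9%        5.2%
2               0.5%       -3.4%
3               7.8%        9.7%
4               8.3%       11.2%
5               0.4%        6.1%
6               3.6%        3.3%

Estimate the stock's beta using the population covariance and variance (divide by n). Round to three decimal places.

0.527

Mean R_i = (0.9 + 0.5 + 7.8 + 8.3 + 0.4 + 3.6) / 6 = 3.5833%
Mean R_m = (5.2 − 3.4 + 9.7 + 11.2 + 6.1 + 3.3) / 6 = 5.3500%
Σ(R_i − R̄_i)(R_m − R̄_m) = 70.8950  ⇒  Cov = 70.8950 / 6 = 11.8158
Σ(R_m − R̄_m)² = 134.4950  ⇒  Var(R_m) = 134.4950 / 6 = 22.4158
β = Cov / Var(R_m) = 11.8158 / 22.4158 = 0.5271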